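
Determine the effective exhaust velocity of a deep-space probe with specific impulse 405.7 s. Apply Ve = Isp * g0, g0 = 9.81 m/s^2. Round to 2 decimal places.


Step 1: Ve = Isp * g0 = 405.7 * 9.81
Step 2: Ve = 3979.92 m/s

3979.92


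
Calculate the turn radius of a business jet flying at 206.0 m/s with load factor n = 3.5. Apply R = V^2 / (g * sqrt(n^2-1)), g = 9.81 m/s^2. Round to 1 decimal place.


Step 1: V^2 = 206.0^2 = 42436.0
Step 2: n^2 - 1 = 3.5^2 - 1 = 11.25
Step 3: sqrt(11.25) = 3.354102
Step 4: R = 42436.0 / (9.81 * 3.354102) = 1289.7 m

1289.7


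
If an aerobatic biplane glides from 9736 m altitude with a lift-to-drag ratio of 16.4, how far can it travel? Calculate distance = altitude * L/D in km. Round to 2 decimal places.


Step 1: Glide distance = altitude * L/D = 9736 * 16.4 = 159670.4 m
Step 2: Convert to km: 159670.4 / 1000 = 159.67 km

159.67


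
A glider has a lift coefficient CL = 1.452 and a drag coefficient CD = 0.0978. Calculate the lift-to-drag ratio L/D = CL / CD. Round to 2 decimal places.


Step 1: L/D = CL / CD = 1.452 / 0.0978
Step 2: L/D = 14.85

14.85


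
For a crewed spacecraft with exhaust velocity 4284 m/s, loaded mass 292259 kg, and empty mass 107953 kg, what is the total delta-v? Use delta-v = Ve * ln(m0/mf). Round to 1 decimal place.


Step 1: Mass ratio m0/mf = 292259 / 107953 = 2.70728
Step 2: ln(2.70728) = 0.995944
Step 3: delta-v = 4284 * 0.995944 = 4266.6 m/s

4266.6


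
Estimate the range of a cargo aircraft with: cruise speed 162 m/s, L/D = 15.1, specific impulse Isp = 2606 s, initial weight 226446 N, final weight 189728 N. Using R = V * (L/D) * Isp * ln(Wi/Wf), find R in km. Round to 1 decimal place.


Step 1: Coefficient = V * (L/D) * Isp = 162 * 15.1 * 2606 = 6374797.2 m
Step 2: Wi/Wf = 226446 / 189728 = 1.19353
Step 3: ln(1.19353) = 0.176915
Step 4: R = 6374797.2 * 0.176915 = 1127797.5 m = 1127.8 km

1127.8


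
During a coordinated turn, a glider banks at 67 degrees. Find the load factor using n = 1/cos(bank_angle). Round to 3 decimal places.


Step 1: Convert 67 degrees to radians = 1.169371
Step 2: cos(67 deg) = 0.390731
Step 3: n = 1 / 0.390731 = 2.559

2.559


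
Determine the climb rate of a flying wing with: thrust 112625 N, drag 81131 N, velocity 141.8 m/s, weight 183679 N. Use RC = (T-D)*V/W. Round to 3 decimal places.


Step 1: Excess thrust = T - D = 112625 - 81131 = 31494 N
Step 2: Excess power = 31494 * 141.8 = 4465849.2 W
Step 3: RC = 4465849.2 / 183679 = 24.313 m/s

24.313


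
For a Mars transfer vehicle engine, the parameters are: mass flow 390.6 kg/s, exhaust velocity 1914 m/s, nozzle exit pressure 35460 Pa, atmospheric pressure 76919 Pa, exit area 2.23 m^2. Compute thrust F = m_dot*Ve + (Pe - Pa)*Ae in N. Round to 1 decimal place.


Step 1: Momentum thrust = m_dot * Ve = 390.6 * 1914 = 747608.4 N
Step 2: Pressure thrust = (Pe - Pa) * Ae = (35460 - 76919) * 2.23 = -92453.57 N
Step 3: Total thrust F = 747608.4 + -92453.57 = 655154.8 N

655154.8


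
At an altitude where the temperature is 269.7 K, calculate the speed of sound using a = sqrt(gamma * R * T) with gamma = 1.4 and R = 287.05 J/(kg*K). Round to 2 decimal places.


Step 1: gamma * R * T = 1.4 * 287.05 * 269.7 = 108384.339
Step 2: a = sqrt(108384.339) = 329.22 m/s

329.22


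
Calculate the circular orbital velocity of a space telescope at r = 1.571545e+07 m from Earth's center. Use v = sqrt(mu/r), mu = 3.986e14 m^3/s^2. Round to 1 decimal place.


Step 1: mu / r = 3.986e14 / 1.571545e+07 = 25363575.3351
Step 2: v = sqrt(25363575.3351) = 5036.2 m/s

5036.2


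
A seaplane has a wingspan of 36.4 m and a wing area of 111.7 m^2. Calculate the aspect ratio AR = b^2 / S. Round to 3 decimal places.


Step 1: b^2 = 36.4^2 = 1324.96
Step 2: AR = 1324.96 / 111.7 = 11.862

11.862


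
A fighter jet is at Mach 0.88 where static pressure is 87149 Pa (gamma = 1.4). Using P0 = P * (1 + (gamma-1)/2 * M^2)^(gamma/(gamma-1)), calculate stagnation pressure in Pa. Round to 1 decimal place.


Step 1: (gamma-1)/2 * M^2 = 0.2 * 0.7744 = 0.15488
Step 2: 1 + 0.15488 = 1.15488
Step 3: Exponent gamma/(gamma-1) = 3.5
Step 4: P0 = 87149 * 1.15488^3.5 = 144258.5 Pa

144258.5


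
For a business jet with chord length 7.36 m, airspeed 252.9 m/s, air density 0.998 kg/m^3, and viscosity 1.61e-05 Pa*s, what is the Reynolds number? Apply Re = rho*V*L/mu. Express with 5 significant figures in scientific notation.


Step 1: Numerator = rho * V * L = 0.998 * 252.9 * 7.36 = 1857.621312
Step 2: Re = 1857.621312 / 1.61e-05
Step 3: Re = 1.1538e+08

1.1538e+08


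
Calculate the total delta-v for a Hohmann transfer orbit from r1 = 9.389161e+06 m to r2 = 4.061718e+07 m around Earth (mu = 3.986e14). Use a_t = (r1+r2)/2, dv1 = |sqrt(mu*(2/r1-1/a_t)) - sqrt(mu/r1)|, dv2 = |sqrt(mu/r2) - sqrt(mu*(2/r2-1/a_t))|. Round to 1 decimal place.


Step 1: Transfer semi-major axis a_t = (9.389161e+06 + 4.061718e+07) / 2 = 2.500317e+07 m
Step 2: v1 (circular at r1) = sqrt(mu/r1) = 6515.61 m/s
Step 3: v_t1 = sqrt(mu*(2/r1 - 1/a_t)) = 8304.48 m/s
Step 4: dv1 = |8304.48 - 6515.61| = 1788.87 m/s
Step 5: v2 (circular at r2) = 3132.66 m/s, v_t2 = 1919.68 m/s
Step 6: dv2 = |3132.66 - 1919.68| = 1212.98 m/s
Step 7: Total delta-v = 1788.87 + 1212.98 = 3001.9 m/s

3001.9


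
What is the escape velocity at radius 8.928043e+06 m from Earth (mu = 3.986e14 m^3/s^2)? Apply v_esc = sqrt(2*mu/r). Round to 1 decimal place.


Step 1: 2*mu/r = 2 * 3.986e14 / 8.928043e+06 = 89291684.6391
Step 2: v_esc = sqrt(89291684.6391) = 9449.4 m/s

9449.4


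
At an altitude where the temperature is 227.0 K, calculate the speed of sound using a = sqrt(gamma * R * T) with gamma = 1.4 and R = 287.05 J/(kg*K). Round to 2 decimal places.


Step 1: gamma * R * T = 1.4 * 287.05 * 227.0 = 91224.49
Step 2: a = sqrt(91224.49) = 302.03 m/s

302.03


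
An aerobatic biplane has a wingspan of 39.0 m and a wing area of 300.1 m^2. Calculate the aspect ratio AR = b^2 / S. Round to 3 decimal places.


Step 1: b^2 = 39.0^2 = 1521.0
Step 2: AR = 1521.0 / 300.1 = 5.068

5.068


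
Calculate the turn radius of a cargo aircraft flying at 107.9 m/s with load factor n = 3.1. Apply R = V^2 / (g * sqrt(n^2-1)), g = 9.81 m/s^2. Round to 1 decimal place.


Step 1: V^2 = 107.9^2 = 11642.41
Step 2: n^2 - 1 = 3.1^2 - 1 = 8.61
Step 3: sqrt(8.61) = 2.93428
Step 4: R = 11642.41 / (9.81 * 2.93428) = 404.5 m

404.5


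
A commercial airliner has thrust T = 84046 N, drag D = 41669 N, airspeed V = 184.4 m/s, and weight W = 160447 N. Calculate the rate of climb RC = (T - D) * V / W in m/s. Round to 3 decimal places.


Step 1: Excess thrust = T - D = 84046 - 41669 = 42377 N
Step 2: Excess power = 42377 * 184.4 = 7814318.8 W
Step 3: RC = 7814318.8 / 160447 = 48.703 m/s

48.703


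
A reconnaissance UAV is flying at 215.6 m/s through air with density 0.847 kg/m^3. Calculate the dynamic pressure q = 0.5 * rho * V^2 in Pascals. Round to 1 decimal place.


Step 1: V^2 = 215.6^2 = 46483.36
Step 2: q = 0.5 * 0.847 * 46483.36
Step 3: q = 19685.7 Pa

19685.7


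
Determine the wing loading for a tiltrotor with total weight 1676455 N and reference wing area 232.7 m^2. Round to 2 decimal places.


Step 1: Wing loading = W / S = 1676455 / 232.7
Step 2: Wing loading = 7204.36 N/m^2

7204.36


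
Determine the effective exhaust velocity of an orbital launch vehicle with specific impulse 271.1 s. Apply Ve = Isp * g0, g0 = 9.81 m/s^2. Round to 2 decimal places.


Step 1: Ve = Isp * g0 = 271.1 * 9.81
Step 2: Ve = 2659.49 m/s

2659.49


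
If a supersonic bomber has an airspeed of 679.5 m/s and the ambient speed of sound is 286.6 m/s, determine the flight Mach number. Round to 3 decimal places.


Step 1: M = V / a = 679.5 / 286.6
Step 2: M = 2.371

2.371


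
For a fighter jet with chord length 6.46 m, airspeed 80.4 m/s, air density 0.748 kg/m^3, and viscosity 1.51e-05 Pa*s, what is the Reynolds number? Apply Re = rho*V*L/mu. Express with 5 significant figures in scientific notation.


Step 1: Numerator = rho * V * L = 0.748 * 80.4 * 6.46 = 388.499232
Step 2: Re = 388.499232 / 1.51e-05
Step 3: Re = 2.5728e+07

2.5728e+07


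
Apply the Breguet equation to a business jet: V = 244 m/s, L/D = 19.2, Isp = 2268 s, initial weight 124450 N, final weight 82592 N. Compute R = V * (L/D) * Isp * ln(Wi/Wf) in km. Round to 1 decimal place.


Step 1: Coefficient = V * (L/D) * Isp = 244 * 19.2 * 2268 = 10625126.4 m
Step 2: Wi/Wf = 124450 / 82592 = 1.506805
Step 3: ln(1.506805) = 0.409991
Step 4: R = 10625126.4 * 0.409991 = 4356208.4 m = 4356.2 km

4356.2


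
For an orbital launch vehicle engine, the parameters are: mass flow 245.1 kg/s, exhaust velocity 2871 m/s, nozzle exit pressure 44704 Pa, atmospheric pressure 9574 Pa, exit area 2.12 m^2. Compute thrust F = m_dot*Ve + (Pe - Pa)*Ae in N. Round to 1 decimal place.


Step 1: Momentum thrust = m_dot * Ve = 245.1 * 2871 = 703682.1 N
Step 2: Pressure thrust = (Pe - Pa) * Ae = (44704 - 9574) * 2.12 = 74475.60 N
Step 3: Total thrust F = 703682.1 + 74475.60 = 778157.7 N

778157.7


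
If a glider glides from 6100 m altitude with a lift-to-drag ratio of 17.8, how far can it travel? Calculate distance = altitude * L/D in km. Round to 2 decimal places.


Step 1: Glide distance = altitude * L/D = 6100 * 17.8 = 108580.0 m
Step 2: Convert to km: 108580.0 / 1000 = 108.58 km

108.58


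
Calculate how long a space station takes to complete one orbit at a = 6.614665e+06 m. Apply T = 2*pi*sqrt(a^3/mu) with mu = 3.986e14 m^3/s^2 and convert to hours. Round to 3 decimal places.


Step 1: a^3 / mu = 2.894167e+20 / 3.986e14 = 7.260830e+05
Step 2: sqrt(7.260830e+05) = 852.105 s
Step 3: T = 2*pi * 852.105 = 5353.93 s
Step 4: T in hours = 5353.93 / 3600 = 1.487 hours

1.487


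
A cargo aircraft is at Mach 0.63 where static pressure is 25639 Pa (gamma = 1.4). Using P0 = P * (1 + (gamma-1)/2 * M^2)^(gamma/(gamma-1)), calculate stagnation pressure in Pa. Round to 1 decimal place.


Step 1: (gamma-1)/2 * M^2 = 0.2 * 0.3969 = 0.07938
Step 2: 1 + 0.07938 = 1.07938
Step 3: Exponent gamma/(gamma-1) = 3.5
Step 4: P0 = 25639 * 1.07938^3.5 = 33497.4 Pa

33497.4


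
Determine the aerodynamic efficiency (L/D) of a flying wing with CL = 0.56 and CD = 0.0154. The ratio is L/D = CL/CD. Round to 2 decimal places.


Step 1: L/D = CL / CD = 0.56 / 0.0154
Step 2: L/D = 36.36

36.36


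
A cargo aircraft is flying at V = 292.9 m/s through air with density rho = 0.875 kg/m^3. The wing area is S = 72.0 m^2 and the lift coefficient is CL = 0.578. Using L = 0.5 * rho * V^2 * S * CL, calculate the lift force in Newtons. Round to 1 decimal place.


Step 1: Calculate dynamic pressure q = 0.5 * 0.875 * 292.9^2 = 0.5 * 0.875 * 85790.41 = 37533.3044 Pa
Step 2: Multiply by wing area and lift coefficient: L = 37533.3044 * 72.0 * 0.578
Step 3: L = 2702397.915 * 0.578 = 1561986.0 N

1561986.0


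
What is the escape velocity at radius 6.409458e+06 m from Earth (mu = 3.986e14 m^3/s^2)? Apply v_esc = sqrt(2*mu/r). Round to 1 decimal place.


Step 1: 2*mu/r = 2 * 3.986e14 / 6.409458e+06 = 124378691.6148
Step 2: v_esc = sqrt(124378691.6148) = 11152.5 m/s

11152.5


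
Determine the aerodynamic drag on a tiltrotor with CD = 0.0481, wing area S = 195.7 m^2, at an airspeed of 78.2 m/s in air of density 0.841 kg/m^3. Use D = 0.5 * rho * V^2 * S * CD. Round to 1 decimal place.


Step 1: Dynamic pressure q = 0.5 * 0.841 * 78.2^2 = 2571.4584 Pa
Step 2: Drag D = q * S * CD = 2571.4584 * 195.7 * 0.0481
Step 3: D = 24205.6 N

24205.6


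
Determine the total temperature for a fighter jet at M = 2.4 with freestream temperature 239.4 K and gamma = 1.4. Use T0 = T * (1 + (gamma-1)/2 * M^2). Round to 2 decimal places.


Step 1: (gamma-1)/2 = 0.2
Step 2: M^2 = 5.76
Step 3: 1 + 0.2 * 5.76 = 2.152
Step 4: T0 = 239.4 * 2.152 = 515.19 K

515.19


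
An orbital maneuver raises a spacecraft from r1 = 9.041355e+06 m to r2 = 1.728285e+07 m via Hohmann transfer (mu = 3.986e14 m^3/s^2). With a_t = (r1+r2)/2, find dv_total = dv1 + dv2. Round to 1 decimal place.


Step 1: Transfer semi-major axis a_t = (9.041355e+06 + 1.728285e+07) / 2 = 1.316210e+07 m
Step 2: v1 (circular at r1) = sqrt(mu/r1) = 6639.75 m/s
Step 3: v_t1 = sqrt(mu*(2/r1 - 1/a_t)) = 7608.46 m/s
Step 4: dv1 = |7608.46 - 6639.75| = 968.71 m/s
Step 5: v2 (circular at r2) = 4802.43 m/s, v_t2 = 3980.29 m/s
Step 6: dv2 = |4802.43 - 3980.29| = 822.14 m/s
Step 7: Total delta-v = 968.71 + 822.14 = 1790.8 m/s

1790.8


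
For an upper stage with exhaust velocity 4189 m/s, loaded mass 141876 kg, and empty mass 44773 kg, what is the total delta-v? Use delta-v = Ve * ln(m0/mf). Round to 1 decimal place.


Step 1: Mass ratio m0/mf = 141876 / 44773 = 3.168785
Step 2: ln(3.168785) = 1.153348
Step 3: delta-v = 4189 * 1.153348 = 4831.4 m/s

4831.4


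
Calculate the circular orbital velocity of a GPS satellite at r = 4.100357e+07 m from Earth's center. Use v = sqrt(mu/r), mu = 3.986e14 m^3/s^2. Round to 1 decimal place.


Step 1: mu / r = 3.986e14 / 4.100357e+07 = 9721104.7721
Step 2: v = sqrt(9721104.7721) = 3117.9 m/s

3117.9


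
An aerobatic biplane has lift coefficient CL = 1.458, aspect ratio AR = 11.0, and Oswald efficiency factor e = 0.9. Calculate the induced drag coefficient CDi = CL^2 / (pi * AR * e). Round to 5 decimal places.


Step 1: CL^2 = 1.458^2 = 2.125764
Step 2: pi * AR * e = 3.14159 * 11.0 * 0.9 = 31.101767
Step 3: CDi = 2.125764 / 31.101767 = 0.06835

0.06835


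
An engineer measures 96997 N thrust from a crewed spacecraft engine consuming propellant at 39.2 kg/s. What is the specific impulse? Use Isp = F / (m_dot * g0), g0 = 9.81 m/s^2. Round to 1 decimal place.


Step 1: m_dot * g0 = 39.2 * 9.81 = 384.55
Step 2: Isp = 96997 / 384.55 = 252.2 s

252.2


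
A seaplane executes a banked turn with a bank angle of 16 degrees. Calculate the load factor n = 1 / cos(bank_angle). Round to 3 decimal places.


Step 1: Convert 16 degrees to radians = 0.279253
Step 2: cos(16 deg) = 0.961262
Step 3: n = 1 / 0.961262 = 1.040

1.040


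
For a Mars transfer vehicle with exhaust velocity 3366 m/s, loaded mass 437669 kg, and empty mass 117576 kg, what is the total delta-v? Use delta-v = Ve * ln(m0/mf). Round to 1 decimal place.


Step 1: Mass ratio m0/mf = 437669 / 117576 = 3.722435
Step 2: ln(3.722435) = 1.314378
Step 3: delta-v = 3366 * 1.314378 = 4424.2 m/s

4424.2


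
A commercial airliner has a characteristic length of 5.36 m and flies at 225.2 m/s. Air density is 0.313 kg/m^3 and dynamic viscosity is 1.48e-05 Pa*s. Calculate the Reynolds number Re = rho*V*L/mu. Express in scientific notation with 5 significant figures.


Step 1: Numerator = rho * V * L = 0.313 * 225.2 * 5.36 = 377.813536
Step 2: Re = 377.813536 / 1.48e-05
Step 3: Re = 2.5528e+07

2.5528e+07


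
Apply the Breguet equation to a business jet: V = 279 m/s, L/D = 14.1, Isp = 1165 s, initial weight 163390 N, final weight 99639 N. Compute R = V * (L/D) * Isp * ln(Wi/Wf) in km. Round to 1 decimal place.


Step 1: Coefficient = V * (L/D) * Isp = 279 * 14.1 * 1165 = 4582993.5 m
Step 2: Wi/Wf = 163390 / 99639 = 1.63982
Step 3: ln(1.63982) = 0.494586
Step 4: R = 4582993.5 * 0.494586 = 2266685.9 m = 2266.7 km

2266.7


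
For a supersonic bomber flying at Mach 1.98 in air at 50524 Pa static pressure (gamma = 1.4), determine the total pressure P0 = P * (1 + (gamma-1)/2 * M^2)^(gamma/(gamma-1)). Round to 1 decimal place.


Step 1: (gamma-1)/2 * M^2 = 0.2 * 3.9204 = 0.78408
Step 2: 1 + 0.78408 = 1.78408
Step 3: Exponent gamma/(gamma-1) = 3.5
Step 4: P0 = 50524 * 1.78408^3.5 = 383219.7 Pa

383219.7


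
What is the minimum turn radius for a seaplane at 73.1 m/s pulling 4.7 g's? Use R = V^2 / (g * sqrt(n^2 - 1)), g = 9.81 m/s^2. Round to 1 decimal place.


Step 1: V^2 = 73.1^2 = 5343.61
Step 2: n^2 - 1 = 4.7^2 - 1 = 21.09
Step 3: sqrt(21.09) = 4.592385
Step 4: R = 5343.61 / (9.81 * 4.592385) = 118.6 m

118.6


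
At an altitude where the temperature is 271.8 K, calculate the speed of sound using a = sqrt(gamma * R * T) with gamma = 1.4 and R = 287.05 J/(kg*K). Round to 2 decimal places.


Step 1: gamma * R * T = 1.4 * 287.05 * 271.8 = 109228.266
Step 2: a = sqrt(109228.266) = 330.50 m/s

330.50


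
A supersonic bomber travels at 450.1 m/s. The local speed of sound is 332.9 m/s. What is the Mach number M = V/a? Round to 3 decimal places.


Step 1: M = V / a = 450.1 / 332.9
Step 2: M = 1.352

1.352


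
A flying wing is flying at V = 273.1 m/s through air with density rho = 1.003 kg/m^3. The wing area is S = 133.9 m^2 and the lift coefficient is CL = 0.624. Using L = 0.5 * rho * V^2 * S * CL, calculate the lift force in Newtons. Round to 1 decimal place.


Step 1: Calculate dynamic pressure q = 0.5 * 1.003 * 273.1^2 = 0.5 * 1.003 * 74583.61 = 37403.6804 Pa
Step 2: Multiply by wing area and lift coefficient: L = 37403.6804 * 133.9 * 0.624
Step 3: L = 5008352.8076 * 0.624 = 3125212.2 N

3125212.2


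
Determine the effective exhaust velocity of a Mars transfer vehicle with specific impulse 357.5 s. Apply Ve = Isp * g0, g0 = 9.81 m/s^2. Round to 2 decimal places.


Step 1: Ve = Isp * g0 = 357.5 * 9.81
Step 2: Ve = 3507.08 m/s

3507.08


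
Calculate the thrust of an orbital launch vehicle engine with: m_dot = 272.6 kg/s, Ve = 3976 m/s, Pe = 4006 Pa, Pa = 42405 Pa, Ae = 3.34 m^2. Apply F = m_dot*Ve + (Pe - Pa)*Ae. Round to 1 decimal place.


Step 1: Momentum thrust = m_dot * Ve = 272.6 * 3976 = 1083857.6 N
Step 2: Pressure thrust = (Pe - Pa) * Ae = (4006 - 42405) * 3.34 = -128252.66 N
Step 3: Total thrust F = 1083857.6 + -128252.66 = 955604.9 N

955604.9


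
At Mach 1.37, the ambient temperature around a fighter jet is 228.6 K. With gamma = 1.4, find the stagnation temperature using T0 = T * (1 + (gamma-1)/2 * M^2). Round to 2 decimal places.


Step 1: (gamma-1)/2 = 0.2
Step 2: M^2 = 1.8769
Step 3: 1 + 0.2 * 1.8769 = 1.37538
Step 4: T0 = 228.6 * 1.37538 = 314.41 K

314.41


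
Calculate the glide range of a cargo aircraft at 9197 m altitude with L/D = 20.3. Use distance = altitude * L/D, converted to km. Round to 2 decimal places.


Step 1: Glide distance = altitude * L/D = 9197 * 20.3 = 186699.1 m
Step 2: Convert to km: 186699.1 / 1000 = 186.70 km

186.70


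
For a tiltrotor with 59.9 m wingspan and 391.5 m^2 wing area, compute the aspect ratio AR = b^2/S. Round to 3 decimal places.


Step 1: b^2 = 59.9^2 = 3588.01
Step 2: AR = 3588.01 / 391.5 = 9.165

9.165


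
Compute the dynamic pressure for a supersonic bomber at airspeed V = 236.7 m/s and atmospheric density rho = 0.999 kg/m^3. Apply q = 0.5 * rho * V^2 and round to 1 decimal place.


Step 1: V^2 = 236.7^2 = 56026.89
Step 2: q = 0.5 * 0.999 * 56026.89
Step 3: q = 27985.4 Pa

27985.4


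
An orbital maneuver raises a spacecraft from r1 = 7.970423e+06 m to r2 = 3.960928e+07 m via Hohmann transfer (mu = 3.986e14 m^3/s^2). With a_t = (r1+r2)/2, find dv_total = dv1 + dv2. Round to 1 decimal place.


Step 1: Transfer semi-major axis a_t = (7.970423e+06 + 3.960928e+07) / 2 = 2.378985e+07 m
Step 2: v1 (circular at r1) = sqrt(mu/r1) = 7071.77 m/s
Step 3: v_t1 = sqrt(mu*(2/r1 - 1/a_t)) = 9124.95 m/s
Step 4: dv1 = |9124.95 - 7071.77| = 2053.18 m/s
Step 5: v2 (circular at r2) = 3172.27 m/s, v_t2 = 1836.18 m/s
Step 6: dv2 = |3172.27 - 1836.18| = 1336.09 m/s
Step 7: Total delta-v = 2053.18 + 1336.09 = 3389.3 m/s

3389.3


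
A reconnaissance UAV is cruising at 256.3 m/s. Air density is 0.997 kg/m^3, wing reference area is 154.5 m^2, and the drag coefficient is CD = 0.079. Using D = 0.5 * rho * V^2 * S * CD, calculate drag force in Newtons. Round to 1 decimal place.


Step 1: Dynamic pressure q = 0.5 * 0.997 * 256.3^2 = 32746.3105 Pa
Step 2: Drag D = q * S * CD = 32746.3105 * 154.5 * 0.079
Step 3: D = 399685.1 N

399685.1


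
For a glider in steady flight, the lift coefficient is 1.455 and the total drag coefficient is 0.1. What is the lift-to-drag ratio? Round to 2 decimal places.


Step 1: L/D = CL / CD = 1.455 / 0.1
Step 2: L/D = 14.55

14.55


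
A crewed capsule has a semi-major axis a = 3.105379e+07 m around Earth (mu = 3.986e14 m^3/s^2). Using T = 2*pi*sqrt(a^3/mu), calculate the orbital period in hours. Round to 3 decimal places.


Step 1: a^3 / mu = 2.994635e+22 / 3.986e14 = 7.512882e+07
Step 2: sqrt(7.512882e+07) = 8667.688 s
Step 3: T = 2*pi * 8667.688 = 54460.69 s
Step 4: T in hours = 54460.69 / 3600 = 15.128 hours

15.128


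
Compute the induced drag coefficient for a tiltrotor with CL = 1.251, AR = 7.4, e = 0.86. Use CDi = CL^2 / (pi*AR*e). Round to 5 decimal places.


Step 1: CL^2 = 1.251^2 = 1.565001
Step 2: pi * AR * e = 3.14159 * 7.4 * 0.86 = 19.993096
Step 3: CDi = 1.565001 / 19.993096 = 0.07828

0.07828


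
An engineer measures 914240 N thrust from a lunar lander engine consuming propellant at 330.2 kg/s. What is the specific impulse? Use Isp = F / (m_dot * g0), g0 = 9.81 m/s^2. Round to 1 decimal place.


Step 1: m_dot * g0 = 330.2 * 9.81 = 3239.26
Step 2: Isp = 914240 / 3239.26 = 282.2 s

282.2


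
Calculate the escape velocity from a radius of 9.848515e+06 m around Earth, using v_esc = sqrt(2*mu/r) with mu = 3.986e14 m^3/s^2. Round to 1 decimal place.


Step 1: 2*mu/r = 2 * 3.986e14 / 9.848515e+06 = 80946213.7185
Step 2: v_esc = sqrt(80946213.7185) = 8997.0 m/s

8997.0


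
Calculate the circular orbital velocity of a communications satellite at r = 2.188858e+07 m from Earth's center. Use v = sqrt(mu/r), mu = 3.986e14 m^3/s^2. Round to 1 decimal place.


Step 1: mu / r = 3.986e14 / 2.188858e+07 = 18210409.2636
Step 2: v = sqrt(18210409.2636) = 4267.4 m/s

4267.4


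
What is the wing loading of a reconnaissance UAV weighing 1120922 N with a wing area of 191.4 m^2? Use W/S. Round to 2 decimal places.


Step 1: Wing loading = W / S = 1120922 / 191.4
Step 2: Wing loading = 5856.44 N/m^2

5856.44


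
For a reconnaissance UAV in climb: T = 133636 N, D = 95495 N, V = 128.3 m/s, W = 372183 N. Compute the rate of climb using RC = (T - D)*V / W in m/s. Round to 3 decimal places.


Step 1: Excess thrust = T - D = 133636 - 95495 = 38141 N
Step 2: Excess power = 38141 * 128.3 = 4893490.3 W
Step 3: RC = 4893490.3 / 372183 = 13.148 m/s

13.148


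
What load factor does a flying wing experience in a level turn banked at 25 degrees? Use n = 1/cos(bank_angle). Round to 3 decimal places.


Step 1: Convert 25 degrees to radians = 0.436332
Step 2: cos(25 deg) = 0.906308
Step 3: n = 1 / 0.906308 = 1.103

1.103


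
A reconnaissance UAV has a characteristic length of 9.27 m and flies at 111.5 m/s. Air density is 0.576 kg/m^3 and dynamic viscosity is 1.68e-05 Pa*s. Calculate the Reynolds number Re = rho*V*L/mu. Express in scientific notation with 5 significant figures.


Step 1: Numerator = rho * V * L = 0.576 * 111.5 * 9.27 = 595.35648
Step 2: Re = 595.35648 / 1.68e-05
Step 3: Re = 3.5438e+07

3.5438e+07


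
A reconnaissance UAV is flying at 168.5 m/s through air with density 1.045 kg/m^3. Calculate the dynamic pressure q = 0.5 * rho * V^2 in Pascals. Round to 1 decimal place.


Step 1: V^2 = 168.5^2 = 28392.25
Step 2: q = 0.5 * 1.045 * 28392.25
Step 3: q = 14835.0 Pa

14835.0


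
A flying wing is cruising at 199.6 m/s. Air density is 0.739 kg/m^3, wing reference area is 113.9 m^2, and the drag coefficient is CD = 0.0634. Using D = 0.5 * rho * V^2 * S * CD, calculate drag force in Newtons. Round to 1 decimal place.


Step 1: Dynamic pressure q = 0.5 * 0.739 * 199.6^2 = 14720.9391 Pa
Step 2: Drag D = q * S * CD = 14720.9391 * 113.9 * 0.0634
Step 3: D = 106303.7 N

106303.7


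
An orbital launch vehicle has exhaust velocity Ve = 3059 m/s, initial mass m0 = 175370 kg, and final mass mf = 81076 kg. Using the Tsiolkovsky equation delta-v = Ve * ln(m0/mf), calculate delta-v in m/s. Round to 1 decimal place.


Step 1: Mass ratio m0/mf = 175370 / 81076 = 2.163032
Step 2: ln(2.163032) = 0.771511
Step 3: delta-v = 3059 * 0.771511 = 2360.1 m/s

2360.1


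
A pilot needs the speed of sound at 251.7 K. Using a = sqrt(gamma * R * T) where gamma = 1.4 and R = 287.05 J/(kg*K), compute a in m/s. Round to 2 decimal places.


Step 1: gamma * R * T = 1.4 * 287.05 * 251.7 = 101150.679
Step 2: a = sqrt(101150.679) = 318.04 m/s

318.04


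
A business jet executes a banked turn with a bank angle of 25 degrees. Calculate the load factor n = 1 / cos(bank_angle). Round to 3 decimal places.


Step 1: Convert 25 degrees to radians = 0.436332
Step 2: cos(25 deg) = 0.906308
Step 3: n = 1 / 0.906308 = 1.103

1.103


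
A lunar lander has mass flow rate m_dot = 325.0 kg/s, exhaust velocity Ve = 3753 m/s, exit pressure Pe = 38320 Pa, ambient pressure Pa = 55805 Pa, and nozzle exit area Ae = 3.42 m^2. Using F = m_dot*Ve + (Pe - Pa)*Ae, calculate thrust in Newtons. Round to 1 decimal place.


Step 1: Momentum thrust = m_dot * Ve = 325.0 * 3753 = 1219725.0 N
Step 2: Pressure thrust = (Pe - Pa) * Ae = (38320 - 55805) * 3.42 = -59798.70 N
Step 3: Total thrust F = 1219725.0 + -59798.70 = 1159926.3 N

1159926.3


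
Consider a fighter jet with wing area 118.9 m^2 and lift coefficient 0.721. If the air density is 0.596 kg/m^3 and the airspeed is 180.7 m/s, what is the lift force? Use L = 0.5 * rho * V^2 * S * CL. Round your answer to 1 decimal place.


Step 1: Calculate dynamic pressure q = 0.5 * 0.596 * 180.7^2 = 0.5 * 0.596 * 32652.49 = 9730.442 Pa
Step 2: Multiply by wing area and lift coefficient: L = 9730.442 * 118.9 * 0.721
Step 3: L = 1156949.5562 * 0.721 = 834160.6 N

834160.6


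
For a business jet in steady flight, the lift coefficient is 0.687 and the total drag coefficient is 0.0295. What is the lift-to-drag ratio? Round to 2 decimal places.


Step 1: L/D = CL / CD = 0.687 / 0.0295
Step 2: L/D = 23.29

23.29


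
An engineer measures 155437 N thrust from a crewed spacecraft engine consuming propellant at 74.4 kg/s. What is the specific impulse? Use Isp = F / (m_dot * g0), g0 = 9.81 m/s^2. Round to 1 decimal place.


Step 1: m_dot * g0 = 74.4 * 9.81 = 729.86
Step 2: Isp = 155437 / 729.86 = 213.0 s

213.0


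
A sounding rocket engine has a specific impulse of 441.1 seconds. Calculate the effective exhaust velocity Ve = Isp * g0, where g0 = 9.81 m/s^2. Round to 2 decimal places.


Step 1: Ve = Isp * g0 = 441.1 * 9.81
Step 2: Ve = 4327.19 m/s

4327.19


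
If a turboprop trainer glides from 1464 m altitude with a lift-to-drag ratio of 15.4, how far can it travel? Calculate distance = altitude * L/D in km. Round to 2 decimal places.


Step 1: Glide distance = altitude * L/D = 1464 * 15.4 = 22545.6 m
Step 2: Convert to km: 22545.6 / 1000 = 22.55 km

22.55


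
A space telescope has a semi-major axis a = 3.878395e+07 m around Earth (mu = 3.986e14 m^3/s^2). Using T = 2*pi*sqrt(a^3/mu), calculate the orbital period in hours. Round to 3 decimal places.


Step 1: a^3 / mu = 5.833862e+22 / 3.986e14 = 1.463588e+08
Step 2: sqrt(1.463588e+08) = 12097.8838 s
Step 3: T = 2*pi * 12097.8838 = 76013.25 s
Step 4: T in hours = 76013.25 / 3600 = 21.115 hours

21.115


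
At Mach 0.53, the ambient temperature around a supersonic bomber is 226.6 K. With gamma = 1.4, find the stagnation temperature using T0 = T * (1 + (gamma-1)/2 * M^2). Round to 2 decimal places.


Step 1: (gamma-1)/2 = 0.2
Step 2: M^2 = 0.2809
Step 3: 1 + 0.2 * 0.2809 = 1.05618
Step 4: T0 = 226.6 * 1.05618 = 239.33 K

239.33


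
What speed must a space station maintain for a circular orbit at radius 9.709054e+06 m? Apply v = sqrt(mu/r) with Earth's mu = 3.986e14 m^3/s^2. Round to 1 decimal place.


Step 1: mu / r = 3.986e14 / 9.709054e+06 = 41054463.1846
Step 2: v = sqrt(41054463.1846) = 6407.4 m/s

6407.4


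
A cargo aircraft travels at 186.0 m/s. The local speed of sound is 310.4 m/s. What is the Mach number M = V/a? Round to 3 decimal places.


Step 1: M = V / a = 186.0 / 310.4
Step 2: M = 0.599

0.599


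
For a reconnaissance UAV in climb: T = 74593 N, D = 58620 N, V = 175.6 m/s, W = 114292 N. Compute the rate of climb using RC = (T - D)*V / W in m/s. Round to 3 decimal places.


Step 1: Excess thrust = T - D = 74593 - 58620 = 15973 N
Step 2: Excess power = 15973 * 175.6 = 2804858.8 W
Step 3: RC = 2804858.8 / 114292 = 24.541 m/s

24.541


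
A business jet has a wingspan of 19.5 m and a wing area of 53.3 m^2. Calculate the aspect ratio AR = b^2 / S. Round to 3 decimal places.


Step 1: b^2 = 19.5^2 = 380.25
Step 2: AR = 380.25 / 53.3 = 7.134

7.134


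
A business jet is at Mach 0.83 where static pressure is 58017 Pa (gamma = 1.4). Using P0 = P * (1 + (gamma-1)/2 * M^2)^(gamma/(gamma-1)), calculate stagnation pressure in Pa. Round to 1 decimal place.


Step 1: (gamma-1)/2 * M^2 = 0.2 * 0.6889 = 0.13778
Step 2: 1 + 0.13778 = 1.13778
Step 3: Exponent gamma/(gamma-1) = 3.5
Step 4: P0 = 58017 * 1.13778^3.5 = 91150.6 Pa

91150.6


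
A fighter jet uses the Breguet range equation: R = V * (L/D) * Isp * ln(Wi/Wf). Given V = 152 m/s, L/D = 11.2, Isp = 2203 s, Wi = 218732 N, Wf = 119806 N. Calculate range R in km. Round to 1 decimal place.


Step 1: Coefficient = V * (L/D) * Isp = 152 * 11.2 * 2203 = 3750387.2 m
Step 2: Wi/Wf = 218732 / 119806 = 1.825718
Step 3: ln(1.825718) = 0.601973
Step 4: R = 3750387.2 * 0.601973 = 2257633.6 m = 2257.6 km

2257.6


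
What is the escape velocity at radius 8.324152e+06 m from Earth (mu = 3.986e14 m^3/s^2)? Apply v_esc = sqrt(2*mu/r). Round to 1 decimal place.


Step 1: 2*mu/r = 2 * 3.986e14 / 8.324152e+06 = 95769515.0209
Step 2: v_esc = sqrt(95769515.0209) = 9786.2 m/s

9786.2


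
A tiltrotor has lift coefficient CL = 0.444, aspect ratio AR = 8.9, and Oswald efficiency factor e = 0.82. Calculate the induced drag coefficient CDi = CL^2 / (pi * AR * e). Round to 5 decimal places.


Step 1: CL^2 = 0.444^2 = 0.197136
Step 2: pi * AR * e = 3.14159 * 8.9 * 0.82 = 22.927343
Step 3: CDi = 0.197136 / 22.927343 = 0.00860

0.00860


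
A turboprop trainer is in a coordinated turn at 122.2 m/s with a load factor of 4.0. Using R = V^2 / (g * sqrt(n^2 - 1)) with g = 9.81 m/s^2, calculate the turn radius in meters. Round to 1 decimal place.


Step 1: V^2 = 122.2^2 = 14932.84
Step 2: n^2 - 1 = 4.0^2 - 1 = 15.0
Step 3: sqrt(15.0) = 3.872983
Step 4: R = 14932.84 / (9.81 * 3.872983) = 393.0 m

393.0


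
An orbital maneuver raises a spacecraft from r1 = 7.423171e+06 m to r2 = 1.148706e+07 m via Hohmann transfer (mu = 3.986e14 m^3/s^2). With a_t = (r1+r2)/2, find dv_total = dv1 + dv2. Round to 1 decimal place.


Step 1: Transfer semi-major axis a_t = (7.423171e+06 + 1.148706e+07) / 2 = 9.455116e+06 m
Step 2: v1 (circular at r1) = sqrt(mu/r1) = 7327.81 m/s
Step 3: v_t1 = sqrt(mu*(2/r1 - 1/a_t)) = 8076.9 m/s
Step 4: dv1 = |8076.9 - 7327.81| = 749.1 m/s
Step 5: v2 (circular at r2) = 5890.66 m/s, v_t2 = 5219.46 m/s
Step 6: dv2 = |5890.66 - 5219.46| = 671.2 m/s
Step 7: Total delta-v = 749.1 + 671.2 = 1420.3 m/s

1420.3


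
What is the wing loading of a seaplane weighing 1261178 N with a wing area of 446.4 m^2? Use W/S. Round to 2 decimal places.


Step 1: Wing loading = W / S = 1261178 / 446.4
Step 2: Wing loading = 2825.22 N/m^2

2825.22


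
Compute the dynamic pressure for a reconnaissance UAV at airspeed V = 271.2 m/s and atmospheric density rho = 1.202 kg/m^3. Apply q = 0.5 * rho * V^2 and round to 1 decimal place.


Step 1: V^2 = 271.2^2 = 73549.44
Step 2: q = 0.5 * 1.202 * 73549.44
Step 3: q = 44203.2 Pa

44203.2


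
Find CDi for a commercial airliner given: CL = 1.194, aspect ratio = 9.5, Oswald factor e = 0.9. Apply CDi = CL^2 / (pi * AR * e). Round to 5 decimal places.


Step 1: CL^2 = 1.194^2 = 1.425636
Step 2: pi * AR * e = 3.14159 * 9.5 * 0.9 = 26.860617
Step 3: CDi = 1.425636 / 26.860617 = 0.05308

0.05308


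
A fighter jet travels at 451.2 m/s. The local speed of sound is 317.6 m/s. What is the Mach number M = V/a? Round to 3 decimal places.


Step 1: M = V / a = 451.2 / 317.6
Step 2: M = 1.421

1.421


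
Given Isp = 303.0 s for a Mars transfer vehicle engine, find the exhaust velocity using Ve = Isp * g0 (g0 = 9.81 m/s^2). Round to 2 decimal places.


Step 1: Ve = Isp * g0 = 303.0 * 9.81
Step 2: Ve = 2972.43 m/s

2972.43


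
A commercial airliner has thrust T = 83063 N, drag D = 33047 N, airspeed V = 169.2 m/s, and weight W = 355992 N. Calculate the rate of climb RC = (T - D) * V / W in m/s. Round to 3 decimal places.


Step 1: Excess thrust = T - D = 83063 - 33047 = 50016 N
Step 2: Excess power = 50016 * 169.2 = 8462707.2 W
Step 3: RC = 8462707.2 / 355992 = 23.772 m/s

23.772


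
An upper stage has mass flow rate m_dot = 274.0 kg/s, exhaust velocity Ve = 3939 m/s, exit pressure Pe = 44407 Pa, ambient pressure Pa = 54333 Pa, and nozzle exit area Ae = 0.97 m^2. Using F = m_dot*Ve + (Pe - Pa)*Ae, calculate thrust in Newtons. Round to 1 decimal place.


Step 1: Momentum thrust = m_dot * Ve = 274.0 * 3939 = 1079286.0 N
Step 2: Pressure thrust = (Pe - Pa) * Ae = (44407 - 54333) * 0.97 = -9628.22 N
Step 3: Total thrust F = 1079286.0 + -9628.22 = 1069657.8 N

1069657.8


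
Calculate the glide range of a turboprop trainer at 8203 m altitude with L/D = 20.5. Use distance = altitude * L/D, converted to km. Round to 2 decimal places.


Step 1: Glide distance = altitude * L/D = 8203 * 20.5 = 168161.5 m
Step 2: Convert to km: 168161.5 / 1000 = 168.16 km

168.16


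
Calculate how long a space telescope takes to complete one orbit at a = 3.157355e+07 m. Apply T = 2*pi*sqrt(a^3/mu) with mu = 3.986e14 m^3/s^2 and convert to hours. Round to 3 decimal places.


Step 1: a^3 / mu = 3.147533e+22 / 3.986e14 = 7.896469e+07
Step 2: sqrt(7.896469e+07) = 8886.208 s
Step 3: T = 2*pi * 8886.208 = 55833.69 s
Step 4: T in hours = 55833.69 / 3600 = 15.509 hours

15.509


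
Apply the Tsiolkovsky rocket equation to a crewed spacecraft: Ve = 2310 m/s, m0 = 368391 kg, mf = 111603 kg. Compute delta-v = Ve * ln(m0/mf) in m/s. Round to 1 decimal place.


Step 1: Mass ratio m0/mf = 368391 / 111603 = 3.300906
Step 2: ln(3.300906) = 1.194197
Step 3: delta-v = 2310 * 1.194197 = 2758.6 m/s

2758.6


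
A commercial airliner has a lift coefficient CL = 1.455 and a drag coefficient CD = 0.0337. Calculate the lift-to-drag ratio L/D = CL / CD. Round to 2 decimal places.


Step 1: L/D = CL / CD = 1.455 / 0.0337
Step 2: L/D = 43.18

43.18


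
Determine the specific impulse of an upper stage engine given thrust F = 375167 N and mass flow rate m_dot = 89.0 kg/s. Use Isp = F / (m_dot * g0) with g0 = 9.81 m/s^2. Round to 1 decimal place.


Step 1: m_dot * g0 = 89.0 * 9.81 = 873.09
Step 2: Isp = 375167 / 873.09 = 429.7 s

429.7


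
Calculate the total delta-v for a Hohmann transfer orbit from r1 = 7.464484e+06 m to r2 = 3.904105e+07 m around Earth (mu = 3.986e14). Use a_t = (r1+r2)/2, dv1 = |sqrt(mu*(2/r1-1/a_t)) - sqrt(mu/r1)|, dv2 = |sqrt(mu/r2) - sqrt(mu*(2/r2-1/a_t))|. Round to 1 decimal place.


Step 1: Transfer semi-major axis a_t = (7.464484e+06 + 3.904105e+07) / 2 = 2.325277e+07 m
Step 2: v1 (circular at r1) = sqrt(mu/r1) = 7307.5 m/s
Step 3: v_t1 = sqrt(mu*(2/r1 - 1/a_t)) = 9468.74 m/s
Step 4: dv1 = |9468.74 - 7307.5| = 2161.24 m/s
Step 5: v2 (circular at r2) = 3195.27 m/s, v_t2 = 1810.38 m/s
Step 6: dv2 = |3195.27 - 1810.38| = 1384.89 m/s
Step 7: Total delta-v = 2161.24 + 1384.89 = 3546.1 m/s

3546.1


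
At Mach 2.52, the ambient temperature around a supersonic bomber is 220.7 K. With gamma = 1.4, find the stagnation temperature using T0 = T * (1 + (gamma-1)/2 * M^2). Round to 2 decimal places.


Step 1: (gamma-1)/2 = 0.2
Step 2: M^2 = 6.3504
Step 3: 1 + 0.2 * 6.3504 = 2.27008
Step 4: T0 = 220.7 * 2.27008 = 501.01 K

501.01


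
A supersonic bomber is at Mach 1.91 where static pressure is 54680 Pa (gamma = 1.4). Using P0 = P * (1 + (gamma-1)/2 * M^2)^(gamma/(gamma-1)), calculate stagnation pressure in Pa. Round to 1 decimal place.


Step 1: (gamma-1)/2 * M^2 = 0.2 * 3.6481 = 0.72962
Step 2: 1 + 0.72962 = 1.72962
Step 3: Exponent gamma/(gamma-1) = 3.5
Step 4: P0 = 54680 * 1.72962^3.5 = 372096.8 Pa

372096.8


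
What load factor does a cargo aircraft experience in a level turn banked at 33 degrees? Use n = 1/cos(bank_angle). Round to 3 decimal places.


Step 1: Convert 33 degrees to radians = 0.575959
Step 2: cos(33 deg) = 0.838671
Step 3: n = 1 / 0.838671 = 1.192

1.192


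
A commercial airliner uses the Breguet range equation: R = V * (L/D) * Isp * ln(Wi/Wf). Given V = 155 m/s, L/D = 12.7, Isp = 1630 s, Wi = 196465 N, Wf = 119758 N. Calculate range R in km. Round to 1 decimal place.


Step 1: Coefficient = V * (L/D) * Isp = 155 * 12.7 * 1630 = 3208655.0 m
Step 2: Wi/Wf = 196465 / 119758 = 1.640517
Step 3: ln(1.640517) = 0.495011
Step 4: R = 3208655.0 * 0.495011 = 1588320.3 m = 1588.3 km

1588.3


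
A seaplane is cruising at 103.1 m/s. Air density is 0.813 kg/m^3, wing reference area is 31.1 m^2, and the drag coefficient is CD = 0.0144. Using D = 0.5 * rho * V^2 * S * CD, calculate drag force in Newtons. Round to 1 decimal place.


Step 1: Dynamic pressure q = 0.5 * 0.813 * 103.1^2 = 4320.9365 Pa
Step 2: Drag D = q * S * CD = 4320.9365 * 31.1 * 0.0144
Step 3: D = 1935.1 N

1935.1


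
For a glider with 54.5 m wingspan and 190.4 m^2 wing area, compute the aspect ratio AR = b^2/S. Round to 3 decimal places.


Step 1: b^2 = 54.5^2 = 2970.25
Step 2: AR = 2970.25 / 190.4 = 15.600

15.600


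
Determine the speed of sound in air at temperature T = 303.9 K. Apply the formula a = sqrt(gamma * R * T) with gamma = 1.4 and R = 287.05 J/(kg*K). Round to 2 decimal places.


Step 1: gamma * R * T = 1.4 * 287.05 * 303.9 = 122128.293
Step 2: a = sqrt(122128.293) = 349.47 m/s

349.47


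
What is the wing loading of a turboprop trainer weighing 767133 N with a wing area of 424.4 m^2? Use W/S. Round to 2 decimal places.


Step 1: Wing loading = W / S = 767133 / 424.4
Step 2: Wing loading = 1807.57 N/m^2

1807.57


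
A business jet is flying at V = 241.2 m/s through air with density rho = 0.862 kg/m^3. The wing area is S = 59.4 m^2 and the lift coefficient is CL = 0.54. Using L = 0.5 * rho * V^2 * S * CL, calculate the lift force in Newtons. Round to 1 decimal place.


Step 1: Calculate dynamic pressure q = 0.5 * 0.862 * 241.2^2 = 0.5 * 0.862 * 58177.44 = 25074.4766 Pa
Step 2: Multiply by wing area and lift coefficient: L = 25074.4766 * 59.4 * 0.54
Step 3: L = 1489423.9124 * 0.54 = 804288.9 N

804288.9


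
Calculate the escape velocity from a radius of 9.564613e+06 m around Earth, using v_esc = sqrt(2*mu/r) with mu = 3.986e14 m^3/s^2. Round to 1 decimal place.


Step 1: 2*mu/r = 2 * 3.986e14 / 9.564613e+06 = 83348902.8777
Step 2: v_esc = sqrt(83348902.8777) = 9129.6 m/s

9129.6


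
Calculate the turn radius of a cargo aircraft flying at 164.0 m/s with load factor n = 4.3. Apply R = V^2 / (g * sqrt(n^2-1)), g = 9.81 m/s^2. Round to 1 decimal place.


Step 1: V^2 = 164.0^2 = 26896.0
Step 2: n^2 - 1 = 4.3^2 - 1 = 17.49
Step 3: sqrt(17.49) = 4.182105
Step 4: R = 26896.0 / (9.81 * 4.182105) = 655.6 m

655.6


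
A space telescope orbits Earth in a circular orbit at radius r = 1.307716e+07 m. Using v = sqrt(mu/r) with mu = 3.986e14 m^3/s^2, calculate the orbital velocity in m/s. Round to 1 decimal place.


Step 1: mu / r = 3.986e14 / 1.307716e+07 = 30480624.2334
Step 2: v = sqrt(30480624.2334) = 5520.9 m/s

5520.9


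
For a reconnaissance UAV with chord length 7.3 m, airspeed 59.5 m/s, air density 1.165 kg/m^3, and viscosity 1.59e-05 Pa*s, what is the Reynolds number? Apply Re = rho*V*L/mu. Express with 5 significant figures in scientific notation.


Step 1: Numerator = rho * V * L = 1.165 * 59.5 * 7.3 = 506.01775
Step 2: Re = 506.01775 / 1.59e-05
Step 3: Re = 3.1825e+07

3.1825e+07


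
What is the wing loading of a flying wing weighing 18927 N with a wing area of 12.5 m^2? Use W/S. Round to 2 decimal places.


Step 1: Wing loading = W / S = 18927 / 12.5
Step 2: Wing loading = 1514.16 N/m^2

1514.16
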